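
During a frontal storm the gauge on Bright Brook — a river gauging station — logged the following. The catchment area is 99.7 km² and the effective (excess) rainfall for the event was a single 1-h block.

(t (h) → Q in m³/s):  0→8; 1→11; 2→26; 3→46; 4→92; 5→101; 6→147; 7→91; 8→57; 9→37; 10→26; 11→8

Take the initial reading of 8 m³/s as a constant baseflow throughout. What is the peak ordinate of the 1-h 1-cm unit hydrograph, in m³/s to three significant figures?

U_p ≈ 69.5 m³/s

Direct runoff: 0.0, 3.0, 18.0, 38.0, 84.0, 93.0, 139.0, 83.0, 49.0, 29.0, 18.0, 0.0 m³/s; ΣQ_DR = 554.0 m³/s, peak = 139.0 m³/s.
Runoff depth d = ΣQ_DR·Δt / A = 554.0 × 3600 / (99.7 km²) = 20.00 mm.
The 1-cm UH is the DRH scaled by (10 mm)/d, so U_p = 139.0 × 10/20.00 = 69.5 m³/s.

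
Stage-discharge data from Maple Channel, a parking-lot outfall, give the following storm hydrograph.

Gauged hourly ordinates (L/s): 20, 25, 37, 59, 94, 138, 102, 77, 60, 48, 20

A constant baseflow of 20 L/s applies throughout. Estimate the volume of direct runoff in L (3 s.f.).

Direct-runoff ordinates (Q − Q_b): 0.0, 5.0, 17.0, 39.0, 74.0, 118.0, 82.0, 57.0, 40.0, 28.0, 0.0 L/s.
ΣQ_DR = 460.0 L/s.
With Δt = 1 h = 3600 s, V = ΣQ_DR · Δt = 460.0 × 3600 = 1.66 × 10^6 L.

V ≈ 1.66 × 10^6 L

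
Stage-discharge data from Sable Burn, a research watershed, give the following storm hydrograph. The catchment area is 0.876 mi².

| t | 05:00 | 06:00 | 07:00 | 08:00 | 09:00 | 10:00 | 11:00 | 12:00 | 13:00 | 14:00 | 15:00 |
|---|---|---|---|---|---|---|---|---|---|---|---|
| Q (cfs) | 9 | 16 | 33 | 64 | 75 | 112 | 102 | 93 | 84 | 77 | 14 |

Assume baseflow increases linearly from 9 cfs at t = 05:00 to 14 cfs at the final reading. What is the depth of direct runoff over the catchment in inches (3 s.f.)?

Direct runoff: 0.00, 6.50, 23.00, 53.50, 64.00, 100.50, 90.00, 80.50, 71.00, 63.50, 0.00 cfs; ΣQ_DR = 552.5 cfs.
V = ΣQ_DR · Δt = 552.5 × 3600 s = 1.989 × 10^6 ft³.
Over A = 0.876 mi², depth = V / A = 0.977 in.

d ≈ 0.977 in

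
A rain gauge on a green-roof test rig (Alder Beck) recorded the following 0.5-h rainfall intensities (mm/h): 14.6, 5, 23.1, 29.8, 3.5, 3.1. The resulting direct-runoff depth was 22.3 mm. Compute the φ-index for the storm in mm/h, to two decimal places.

Only the 3 blocks with intensity above φ contribute runoff: 14.6, 23.1, 29.8 mm/h.
Σ(I−φ)·Δt = d  ⇒  (14.6+23.1+29.8 − 3φ)·0.5 = 22.3
φ = (67.50 − 22.3/0.5) / 3 = 7.63 mm/h.

φ ≈ 7.63 mm/h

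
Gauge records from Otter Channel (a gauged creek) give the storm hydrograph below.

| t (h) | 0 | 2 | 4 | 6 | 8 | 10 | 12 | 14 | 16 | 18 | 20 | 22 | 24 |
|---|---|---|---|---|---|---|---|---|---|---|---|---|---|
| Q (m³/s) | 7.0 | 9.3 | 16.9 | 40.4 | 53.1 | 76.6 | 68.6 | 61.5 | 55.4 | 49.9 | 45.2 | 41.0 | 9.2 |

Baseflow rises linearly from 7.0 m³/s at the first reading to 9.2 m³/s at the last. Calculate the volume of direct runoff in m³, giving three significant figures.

Direct-runoff ordinates (Q − Q_b): 0.00, 2.12, 9.53, 32.85, 45.37, 68.68, 60.50, 53.22, 46.93, 41.25, 36.37, 31.98, 0.00 m³/s.
ΣQ_DR = 428.8 m³/s.
With Δt = 2 h = 7200 s, V = ΣQ_DR · Δt = 428.8 × 7200 = 3.09 × 10^6 m³.

V ≈ 3.09 × 10^6 m³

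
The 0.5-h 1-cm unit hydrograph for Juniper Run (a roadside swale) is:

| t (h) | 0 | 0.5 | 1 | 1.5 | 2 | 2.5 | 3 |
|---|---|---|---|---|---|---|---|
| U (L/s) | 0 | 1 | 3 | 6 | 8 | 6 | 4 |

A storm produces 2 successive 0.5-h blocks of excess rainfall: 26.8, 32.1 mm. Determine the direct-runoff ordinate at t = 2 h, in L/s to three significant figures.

Q ≈ 40.7 L/s

By discrete convolution, Q_j = Σ (P_i / 10 mm) · U_{j−i}.
At t = 2 h (j=4): Q = (26.8/10)·8 + (32.1/10)·6 = 40.7 L/s.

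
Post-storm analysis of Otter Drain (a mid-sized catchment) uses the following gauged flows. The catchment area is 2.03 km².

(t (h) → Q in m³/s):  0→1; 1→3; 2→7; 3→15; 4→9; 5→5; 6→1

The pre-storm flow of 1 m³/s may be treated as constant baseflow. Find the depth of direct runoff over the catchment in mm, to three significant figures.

Direct runoff: 0.0, 2.0, 6.0, 14.0, 8.0, 4.0, 0.0 m³/s; ΣQ_DR = 34.00 m³/s.
V = ΣQ_DR · Δt = 34.00 × 3600 s = 1.224 × 10^5 m³.
Over A = 2.03 km², depth = V / A = 60.3 mm.

d ≈ 60.3 mm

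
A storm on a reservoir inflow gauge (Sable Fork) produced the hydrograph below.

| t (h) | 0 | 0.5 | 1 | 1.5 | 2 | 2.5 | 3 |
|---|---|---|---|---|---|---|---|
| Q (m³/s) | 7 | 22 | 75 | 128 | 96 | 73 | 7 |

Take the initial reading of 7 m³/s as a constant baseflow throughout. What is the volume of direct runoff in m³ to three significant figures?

Direct-runoff ordinates (Q − Q_b): 0.0, 15.0, 68.0, 121.0, 89.0, 66.0, 0.0 m³/s.
ΣQ_DR = 359.0 m³/s.
With Δt = 0.5 h = 1800 s, V = ΣQ_DR · Δt = 359.0 × 1800 = 6.46 × 10^5 m³.

V ≈ 6.46 × 10^5 m³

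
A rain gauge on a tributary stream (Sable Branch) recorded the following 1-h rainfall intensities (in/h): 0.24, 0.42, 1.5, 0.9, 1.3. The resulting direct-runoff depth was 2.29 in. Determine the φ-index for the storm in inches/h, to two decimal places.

φ ≈ 0.47 in/h

Only the 3 blocks with intensity above φ contribute runoff: 1.5, 0.9, 1.3 in/h.
Σ(I−φ)·Δt = d  ⇒  (1.5+0.9+1.3 − 3φ)·1 = 2.29
φ = (3.700 − 2.29/1) / 3 = 0.47 in/h.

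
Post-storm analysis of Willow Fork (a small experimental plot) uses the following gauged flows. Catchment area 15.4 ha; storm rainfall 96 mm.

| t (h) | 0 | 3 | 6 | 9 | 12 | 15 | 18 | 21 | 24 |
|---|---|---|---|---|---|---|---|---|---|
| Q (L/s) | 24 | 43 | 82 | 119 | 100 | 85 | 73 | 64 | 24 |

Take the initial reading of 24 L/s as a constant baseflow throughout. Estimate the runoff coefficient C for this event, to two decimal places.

ΣQ_DR = 398.0 L/s; V = ΣQ_DR·Δt = 4.298 × 10^6 L.
Runoff depth d = V / A = 27.91 mm.
C = d / P = 27.91 / 96 = 0.29.

C ≈ 0.29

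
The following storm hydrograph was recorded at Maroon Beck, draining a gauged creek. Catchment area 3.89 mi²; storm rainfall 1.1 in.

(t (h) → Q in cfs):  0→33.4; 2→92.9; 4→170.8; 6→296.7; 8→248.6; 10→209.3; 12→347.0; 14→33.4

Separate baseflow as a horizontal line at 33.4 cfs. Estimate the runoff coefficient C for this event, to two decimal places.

C ≈ 0.84

ΣQ_DR = 1165 cfs; V = ΣQ_DR·Δt = 8.387 × 10^6 ft³.
Runoff depth d = V / A = 0.9281 in.
C = d / P = 0.9281 / 1.1 = 0.84.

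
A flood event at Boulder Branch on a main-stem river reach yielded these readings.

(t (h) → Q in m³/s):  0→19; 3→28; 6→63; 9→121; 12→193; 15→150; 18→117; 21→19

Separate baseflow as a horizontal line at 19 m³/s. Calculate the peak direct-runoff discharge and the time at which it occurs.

Q_p = 174.0 m³/s at t = 12 h

Subtracting baseflow gives direct-runoff ordinates: 0.0, 9.0, 44.0, 102.0, 174.0, 131.0, 98.0, 0.0 m³/s.
The maximum is 174.0 m³/s, occurring at the reading for t = 12 h.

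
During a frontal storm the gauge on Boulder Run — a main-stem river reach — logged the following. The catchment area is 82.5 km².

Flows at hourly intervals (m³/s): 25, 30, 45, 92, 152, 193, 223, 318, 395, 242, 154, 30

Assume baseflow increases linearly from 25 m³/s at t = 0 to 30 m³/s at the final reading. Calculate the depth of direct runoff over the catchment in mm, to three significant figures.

Direct runoff: 0.00, 4.55, 19.09, 65.64, 125.18, 165.73, 195.27, 289.82, 366.36, 212.91, 124.45, 0.00 m³/s; ΣQ_DR = 1569 m³/s.
V = ΣQ_DR · Δt = 1569 × 3600 s = 5.648 × 10^6 m³.
Over A = 82.5 km², depth = V / A = 68.5 mm.

d ≈ 68.5 mm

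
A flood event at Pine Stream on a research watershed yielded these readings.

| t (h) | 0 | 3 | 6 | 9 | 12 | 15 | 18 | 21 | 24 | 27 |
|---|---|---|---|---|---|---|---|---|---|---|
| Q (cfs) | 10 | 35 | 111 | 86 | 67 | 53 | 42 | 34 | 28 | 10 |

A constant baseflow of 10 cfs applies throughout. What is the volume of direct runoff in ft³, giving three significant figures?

Direct-runoff ordinates (Q − Q_b): 0.0, 25.0, 101.0, 76.0, 57.0, 43.0, 32.0, 24.0, 18.0, 0.0 cfs.
ΣQ_DR = 376.0 cfs.
With Δt = 3 h = 10800 s, V = ΣQ_DR · Δt = 376.0 × 10800 = 4.06 × 10^6 ft³.

V ≈ 4.06 × 10^6 ft³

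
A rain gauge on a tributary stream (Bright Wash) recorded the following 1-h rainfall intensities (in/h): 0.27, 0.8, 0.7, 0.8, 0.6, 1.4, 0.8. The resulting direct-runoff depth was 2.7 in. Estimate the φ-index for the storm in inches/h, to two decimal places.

φ ≈ 0.40 in/h

Only the 6 blocks with intensity above φ contribute runoff: 0.8, 0.7, 0.8, 0.6, 1.4, 0.8 in/h.
Σ(I−φ)·Δt = d  ⇒  (0.8+0.7+0.8+0.6+1.4+0.8 − 6φ)·1 = 2.7
φ = (5.100 − 2.7/1) / 6 = 0.40 in/h.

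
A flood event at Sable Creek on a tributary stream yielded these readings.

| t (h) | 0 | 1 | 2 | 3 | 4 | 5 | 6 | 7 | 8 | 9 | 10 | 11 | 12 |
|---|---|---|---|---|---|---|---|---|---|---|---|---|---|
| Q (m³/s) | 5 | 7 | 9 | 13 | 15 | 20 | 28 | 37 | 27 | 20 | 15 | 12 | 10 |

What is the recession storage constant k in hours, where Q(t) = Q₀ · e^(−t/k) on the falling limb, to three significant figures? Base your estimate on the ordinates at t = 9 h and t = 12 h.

On the falling limb, Q drops from 20 to 10 m³/s between t = 9 h and t = 12 h (Δt = 3 h).
k = −Δt / ln(Q₂/Q₁) = −3 / ln(10/20) = 4.33 h.

k ≈ 4.33 h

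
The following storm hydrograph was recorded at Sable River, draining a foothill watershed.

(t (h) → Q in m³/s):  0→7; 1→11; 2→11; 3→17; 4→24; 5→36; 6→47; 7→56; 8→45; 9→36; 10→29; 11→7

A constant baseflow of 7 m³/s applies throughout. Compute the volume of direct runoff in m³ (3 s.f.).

V ≈ 8.71 × 10^5 m³

Direct-runoff ordinates (Q − Q_b): 0.0, 4.0, 4.0, 10.0, 17.0, 29.0, 40.0, 49.0, 38.0, 29.0, 22.0, 0.0 m³/s.
ΣQ_DR = 242.0 m³/s.
With Δt = 1 h = 3600 s, V = ΣQ_DR · Δt = 242.0 × 3600 = 8.71 × 10^5 m³.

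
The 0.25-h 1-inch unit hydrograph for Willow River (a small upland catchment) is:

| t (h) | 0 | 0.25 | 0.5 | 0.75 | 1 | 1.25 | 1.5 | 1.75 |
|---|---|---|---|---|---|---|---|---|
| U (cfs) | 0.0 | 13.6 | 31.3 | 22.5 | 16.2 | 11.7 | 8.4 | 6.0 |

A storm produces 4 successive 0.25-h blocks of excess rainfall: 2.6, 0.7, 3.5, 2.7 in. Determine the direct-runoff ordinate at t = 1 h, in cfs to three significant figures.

By discrete convolution, Q_j = Σ (P_i / 1 in) · U_{j−i}.
At t = 1 h (j=4): Q = (2.6/1)·16.2 + (0.7/1)·22.5 + (3.5/1)·31.3 + (2.7/1)·13.6 = 204 cfs.

Q ≈ 204 cfs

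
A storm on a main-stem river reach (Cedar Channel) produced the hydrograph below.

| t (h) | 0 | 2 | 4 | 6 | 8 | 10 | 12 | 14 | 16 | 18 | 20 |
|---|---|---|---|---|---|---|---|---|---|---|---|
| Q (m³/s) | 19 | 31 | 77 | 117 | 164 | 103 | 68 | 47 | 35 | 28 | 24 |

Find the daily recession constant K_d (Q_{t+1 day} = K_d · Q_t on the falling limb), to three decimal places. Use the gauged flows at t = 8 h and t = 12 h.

Between t = 8 h and t = 12 h the flow falls from 164 to 68 m³/s over 2×2 h = 4 h.
Per-interval ratio K = (68/164)^(1/2) = 0.6439; K_d = K^(24/2) = 0.005.

K_d ≈ 0.005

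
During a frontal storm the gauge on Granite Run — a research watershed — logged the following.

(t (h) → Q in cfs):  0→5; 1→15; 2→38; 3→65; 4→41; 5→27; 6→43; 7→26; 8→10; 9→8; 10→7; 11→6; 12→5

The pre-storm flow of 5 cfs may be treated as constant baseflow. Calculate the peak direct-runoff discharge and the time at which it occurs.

Q_p = 60.0 cfs at t = 3 h

Subtracting baseflow gives direct-runoff ordinates: 0.0, 10.0, 33.0, 60.0, 36.0, 22.0, 38.0, 21.0, 5.0, 3.0, 2.0, 1.0, 0.0 cfs.
The maximum is 60.0 cfs, occurring at the reading for t = 3 h.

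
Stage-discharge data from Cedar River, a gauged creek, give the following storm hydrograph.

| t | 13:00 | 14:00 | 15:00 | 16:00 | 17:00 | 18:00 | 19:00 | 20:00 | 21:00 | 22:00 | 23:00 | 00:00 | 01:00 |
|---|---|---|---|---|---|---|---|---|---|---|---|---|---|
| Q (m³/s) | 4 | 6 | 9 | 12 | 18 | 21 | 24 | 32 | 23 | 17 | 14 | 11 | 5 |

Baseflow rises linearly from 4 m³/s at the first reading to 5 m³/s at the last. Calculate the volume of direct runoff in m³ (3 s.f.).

V ≈ 4.95 × 10^5 m³

Direct-runoff ordinates (Q − Q_b): 0.00, 1.92, 4.83, 7.75, 13.67, 16.58, 19.50, 27.42, 18.33, 12.25, 9.17, 6.08, 0.00 m³/s.
ΣQ_DR = 137.5 m³/s.
With Δt = 1 h = 3600 s, V = ΣQ_DR · Δt = 137.5 × 3600 = 4.95 × 10^5 m³.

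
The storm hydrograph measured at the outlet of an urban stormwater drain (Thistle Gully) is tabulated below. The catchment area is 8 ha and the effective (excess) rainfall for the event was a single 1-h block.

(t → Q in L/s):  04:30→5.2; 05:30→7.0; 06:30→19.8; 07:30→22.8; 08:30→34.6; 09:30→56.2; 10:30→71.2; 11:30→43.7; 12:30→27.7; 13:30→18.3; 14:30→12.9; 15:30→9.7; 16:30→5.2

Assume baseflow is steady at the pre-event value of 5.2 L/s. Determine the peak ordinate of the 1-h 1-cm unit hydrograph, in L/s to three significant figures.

U_p ≈ 55.0 L/s

Direct runoff: 0.0, 1.8, 14.6, 17.6, 29.4, 51.0, 66.0, 38.5, 22.5, 13.1, 7.7, 4.5, 0.0 L/s; ΣQ_DR = 266.7 L/s, peak = 66.0 L/s.
Runoff depth d = ΣQ_DR·Δt / A = 266.7 × 3600 / (8 ha) = 12.00 mm.
The 1-cm UH is the DRH scaled by (10 mm)/d, so U_p = 66.0 × 10/12.00 = 55.0 L/s.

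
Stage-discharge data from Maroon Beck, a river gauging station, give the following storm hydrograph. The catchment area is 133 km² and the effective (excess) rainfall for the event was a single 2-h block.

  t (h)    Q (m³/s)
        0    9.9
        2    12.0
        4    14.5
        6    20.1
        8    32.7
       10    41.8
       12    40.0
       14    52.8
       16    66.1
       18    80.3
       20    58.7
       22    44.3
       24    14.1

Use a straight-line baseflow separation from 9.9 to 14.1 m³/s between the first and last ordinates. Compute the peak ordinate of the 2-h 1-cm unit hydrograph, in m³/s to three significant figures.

Direct runoff: 0.00, 1.75, 3.90, 9.15, 21.40, 30.15, 28.00, 40.45, 53.40, 67.25, 45.30, 30.55, 0.00 m³/s; ΣQ_DR = 331.3 m³/s, peak = 67.25 m³/s.
Runoff depth d = ΣQ_DR·Δt / A = 331.3 × 7200 / (133 km²) = 17.94 mm.
The 1-cm UH is the DRH scaled by (10 mm)/d, so U_p = 67.25 × 10/17.94 = 37.5 m³/s.

U_p ≈ 37.5 m³/s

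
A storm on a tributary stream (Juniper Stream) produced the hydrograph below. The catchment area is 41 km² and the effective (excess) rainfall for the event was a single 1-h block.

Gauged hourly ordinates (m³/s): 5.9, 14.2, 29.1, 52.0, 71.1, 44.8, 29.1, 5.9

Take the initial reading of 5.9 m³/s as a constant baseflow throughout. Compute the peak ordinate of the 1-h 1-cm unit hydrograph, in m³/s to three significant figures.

Direct runoff: 0.0, 8.3, 23.2, 46.1, 65.2, 38.9, 23.2, 0.0 m³/s; ΣQ_DR = 204.9 m³/s, peak = 65.2 m³/s.
Runoff depth d = ΣQ_DR·Δt / A = 204.9 × 3600 / (41 km²) = 17.99 mm.
The 1-cm UH is the DRH scaled by (10 mm)/d, so U_p = 65.2 × 10/17.99 = 36.2 m³/s.

U_p ≈ 36.2 m³/s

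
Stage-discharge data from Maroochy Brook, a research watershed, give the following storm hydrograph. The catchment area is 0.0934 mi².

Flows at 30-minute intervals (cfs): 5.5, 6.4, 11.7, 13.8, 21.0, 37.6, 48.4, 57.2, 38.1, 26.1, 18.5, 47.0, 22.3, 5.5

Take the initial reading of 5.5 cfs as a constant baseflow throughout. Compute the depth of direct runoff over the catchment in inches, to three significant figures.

d ≈ 2.34 in

Direct runoff: 0.0, 0.9, 6.2, 8.3, 15.5, 32.1, 42.9, 51.7, 32.6, 20.6, 13.0, 41.5, 16.8, 0.0 cfs; ΣQ_DR = 282.1 cfs.
V = ΣQ_DR · Δt = 282.1 × 1800 s = 5.078 × 10^5 ft³.
Over A = 0.0934 mi², depth = V / A = 2.34 in.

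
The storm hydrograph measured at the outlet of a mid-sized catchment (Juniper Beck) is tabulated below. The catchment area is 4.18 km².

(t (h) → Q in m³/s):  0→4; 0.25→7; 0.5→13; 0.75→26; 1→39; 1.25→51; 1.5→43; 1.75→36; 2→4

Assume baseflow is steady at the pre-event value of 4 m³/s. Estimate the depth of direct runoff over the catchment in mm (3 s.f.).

d ≈ 40.3 mm

Direct runoff: 0.0, 3.0, 9.0, 22.0, 35.0, 47.0, 39.0, 32.0, 0.0 m³/s; ΣQ_DR = 187.0 m³/s.
V = ΣQ_DR · Δt = 187.0 × 900 s = 1.683 × 10^5 m³.
Over A = 4.18 km², depth = V / A = 40.3 mm.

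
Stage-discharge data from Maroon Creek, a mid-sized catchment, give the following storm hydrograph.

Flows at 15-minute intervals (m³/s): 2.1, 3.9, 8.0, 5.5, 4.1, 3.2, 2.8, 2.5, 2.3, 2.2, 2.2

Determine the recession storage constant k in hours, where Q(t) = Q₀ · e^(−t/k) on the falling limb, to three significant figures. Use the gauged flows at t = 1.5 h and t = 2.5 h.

k ≈ 4.15 h

On the falling limb, Q drops from 2.8 to 2.2 m³/s between t = 1.5 h and t = 2.5 h (Δt = 1 h).
k = −Δt / ln(Q₂/Q₁) = −1 / ln(2.2/2.8) = 4.15 h.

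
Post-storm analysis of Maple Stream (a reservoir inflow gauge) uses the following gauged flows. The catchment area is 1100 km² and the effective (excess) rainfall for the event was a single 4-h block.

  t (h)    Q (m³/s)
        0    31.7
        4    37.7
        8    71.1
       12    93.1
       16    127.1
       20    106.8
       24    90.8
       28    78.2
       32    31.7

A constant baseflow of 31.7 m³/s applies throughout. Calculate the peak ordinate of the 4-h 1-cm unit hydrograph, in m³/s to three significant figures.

U_p ≈ 190 m³/s

Direct runoff: 0.0, 6.0, 39.4, 61.4, 95.4, 75.1, 59.1, 46.5, 0.0 m³/s; ΣQ_DR = 382.9 m³/s, peak = 95.4 m³/s.
Runoff depth d = ΣQ_DR·Δt / A = 382.9 × 14400 / (1100 km²) = 5.013 mm.
The 1-cm UH is the DRH scaled by (10 mm)/d, so U_p = 95.4 × 10/5.013 = 190 m³/s.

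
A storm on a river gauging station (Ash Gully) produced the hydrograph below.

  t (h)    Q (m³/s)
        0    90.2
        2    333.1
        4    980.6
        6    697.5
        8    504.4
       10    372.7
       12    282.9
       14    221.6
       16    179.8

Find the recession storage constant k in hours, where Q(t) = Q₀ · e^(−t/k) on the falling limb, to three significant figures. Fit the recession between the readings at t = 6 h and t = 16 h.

k ≈ 7.38 h

On the falling limb, Q drops from 697.5 to 179.8 m³/s between t = 6 h and t = 16 h (Δt = 10 h).
k = −Δt / ln(Q₂/Q₁) = −10 / ln(179.8/697.5) = 7.38 h.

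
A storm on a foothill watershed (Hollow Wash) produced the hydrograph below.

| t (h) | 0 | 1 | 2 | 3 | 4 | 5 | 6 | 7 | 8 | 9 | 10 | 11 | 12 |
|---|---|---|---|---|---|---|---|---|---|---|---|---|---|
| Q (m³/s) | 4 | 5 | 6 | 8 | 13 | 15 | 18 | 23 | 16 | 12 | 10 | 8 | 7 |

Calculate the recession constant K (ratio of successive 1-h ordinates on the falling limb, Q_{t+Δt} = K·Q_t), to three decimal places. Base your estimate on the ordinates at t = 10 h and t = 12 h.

K ≈ 0.837

Using the recession-limb readings at t = 10 h and t = 12 h: Q falls from 10 to 7 m³/s over 2 intervals.
K = (Q₂/Q₁)^(1/2) = (7/10)^(1/2) = 0.837.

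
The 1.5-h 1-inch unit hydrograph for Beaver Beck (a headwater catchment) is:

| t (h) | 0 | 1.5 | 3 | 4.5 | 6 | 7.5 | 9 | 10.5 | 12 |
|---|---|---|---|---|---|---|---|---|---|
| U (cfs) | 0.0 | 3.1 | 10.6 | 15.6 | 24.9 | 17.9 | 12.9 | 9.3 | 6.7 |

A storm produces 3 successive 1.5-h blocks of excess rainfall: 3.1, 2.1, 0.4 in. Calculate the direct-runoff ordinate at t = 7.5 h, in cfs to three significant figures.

Q ≈ 114 cfs

By discrete convolution, Q_j = Σ (P_i / 1 in) · U_{j−i}.
At t = 7.5 h (j=5): Q = (3.1/1)·17.9 + (2.1/1)·24.9 + (0.4/1)·15.6 = 114 cfs.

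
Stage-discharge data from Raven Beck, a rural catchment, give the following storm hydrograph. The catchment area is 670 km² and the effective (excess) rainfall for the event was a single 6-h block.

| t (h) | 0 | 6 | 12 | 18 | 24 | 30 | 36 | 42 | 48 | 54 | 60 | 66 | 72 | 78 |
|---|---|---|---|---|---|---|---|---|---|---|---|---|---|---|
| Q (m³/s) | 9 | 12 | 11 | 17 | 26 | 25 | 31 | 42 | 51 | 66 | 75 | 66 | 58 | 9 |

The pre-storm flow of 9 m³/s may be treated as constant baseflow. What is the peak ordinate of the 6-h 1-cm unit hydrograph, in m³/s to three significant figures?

U_p ≈ 55.0 m³/s

Direct runoff: 0.0, 3.0, 2.0, 8.0, 17.0, 16.0, 22.0, 33.0, 42.0, 57.0, 66.0, 57.0, 49.0, 0.0 m³/s; ΣQ_DR = 372.0 m³/s, peak = 66.0 m³/s.
Runoff depth d = ΣQ_DR·Δt / A = 372.0 × 21600 / (670 km²) = 11.99 mm.
The 1-cm UH is the DRH scaled by (10 mm)/d, so U_p = 66.0 × 10/11.99 = 55.0 m³/s.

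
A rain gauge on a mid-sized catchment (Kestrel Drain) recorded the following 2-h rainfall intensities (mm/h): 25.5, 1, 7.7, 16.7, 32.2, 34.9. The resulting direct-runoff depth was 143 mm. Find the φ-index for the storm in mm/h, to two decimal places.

φ ≈ 9.45 mm/h

Only the 4 blocks with intensity above φ contribute runoff: 25.5, 16.7, 32.2, 34.9 mm/h.
Σ(I−φ)·Δt = d  ⇒  (25.5+16.7+32.2+34.9 − 4φ)·2 = 143
φ = (109.3 − 143/2) / 4 = 9.45 mm/h.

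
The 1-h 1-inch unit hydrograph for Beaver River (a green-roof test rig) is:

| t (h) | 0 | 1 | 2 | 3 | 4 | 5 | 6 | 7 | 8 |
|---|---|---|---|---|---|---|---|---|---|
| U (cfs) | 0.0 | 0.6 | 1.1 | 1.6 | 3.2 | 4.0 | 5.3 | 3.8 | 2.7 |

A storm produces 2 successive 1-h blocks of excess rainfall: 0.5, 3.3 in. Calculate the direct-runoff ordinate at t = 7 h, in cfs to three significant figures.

Q ≈ 19.4 cfs

By discrete convolution, Q_j = Σ (P_i / 1 in) · U_{j−i}.
At t = 7 h (j=7): Q = (0.5/1)·3.8 + (3.3/1)·5.3 = 19.4 cfs.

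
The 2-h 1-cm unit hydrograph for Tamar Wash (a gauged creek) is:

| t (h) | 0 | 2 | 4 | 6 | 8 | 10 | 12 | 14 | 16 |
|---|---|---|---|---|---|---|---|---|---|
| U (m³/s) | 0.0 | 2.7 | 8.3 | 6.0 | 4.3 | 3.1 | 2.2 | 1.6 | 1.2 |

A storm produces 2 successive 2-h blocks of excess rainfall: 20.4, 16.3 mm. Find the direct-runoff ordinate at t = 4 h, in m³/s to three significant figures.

By discrete convolution, Q_j = Σ (P_i / 10 mm) · U_{j−i}.
At t = 4 h (j=2): Q = (20.4/10)·8.3 + (16.3/10)·2.7 = 21.3 m³/s.

Q ≈ 21.3 m³/s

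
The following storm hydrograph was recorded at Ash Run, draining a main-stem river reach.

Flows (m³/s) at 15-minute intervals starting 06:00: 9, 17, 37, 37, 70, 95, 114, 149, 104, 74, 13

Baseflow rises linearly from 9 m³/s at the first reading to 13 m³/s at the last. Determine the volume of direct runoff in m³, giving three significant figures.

Direct-runoff ordinates (Q − Q_b): 0.00, 7.60, 27.20, 26.80, 59.40, 84.00, 102.60, 137.20, 91.80, 61.40, 0.00 m³/s.
ΣQ_DR = 598.0 m³/s.
With Δt = 0.25 h = 900 s, V = ΣQ_DR · Δt = 598.0 × 900 = 5.38 × 10^5 m³.

V ≈ 5.38 × 10^5 m³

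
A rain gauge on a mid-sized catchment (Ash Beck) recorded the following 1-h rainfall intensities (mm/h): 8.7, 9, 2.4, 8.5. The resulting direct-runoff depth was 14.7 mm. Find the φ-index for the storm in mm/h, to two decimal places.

Only the 3 blocks with intensity above φ contribute runoff: 8.7, 9, 8.5 mm/h.
Σ(I−φ)·Δt = d  ⇒  (8.7+9+8.5 − 3φ)·1 = 14.7
φ = (26.20 − 14.7/1) / 3 = 3.83 mm/h.

φ ≈ 3.83 mm/h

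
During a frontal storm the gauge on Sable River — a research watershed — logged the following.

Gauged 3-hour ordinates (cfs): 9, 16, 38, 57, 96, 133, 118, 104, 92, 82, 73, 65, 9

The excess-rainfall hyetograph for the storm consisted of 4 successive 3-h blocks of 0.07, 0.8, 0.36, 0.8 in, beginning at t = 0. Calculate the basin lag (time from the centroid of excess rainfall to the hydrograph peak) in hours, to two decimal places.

t_L ≈ 7.71 h

Centroid of excess rainfall: t_c = Σ P_i·t̄_i / ΣP_i = 7.2931 h (block centres at 1.5, 4.5, 7.5, 10.5 h).
Hydrograph peak occurs at t = 15 h, so basin lag t_L = 15 − 7.2931 = 7.71 h.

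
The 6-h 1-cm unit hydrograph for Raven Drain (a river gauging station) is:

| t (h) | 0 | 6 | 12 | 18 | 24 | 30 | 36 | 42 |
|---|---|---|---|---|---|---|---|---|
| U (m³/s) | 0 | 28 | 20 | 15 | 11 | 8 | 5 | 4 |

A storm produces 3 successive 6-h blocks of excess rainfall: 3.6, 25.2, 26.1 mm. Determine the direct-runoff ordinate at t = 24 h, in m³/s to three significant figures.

Q ≈ 94.0 m³/s

By discrete convolution, Q_j = Σ (P_i / 10 mm) · U_{j−i}.
At t = 24 h (j=4): Q = (3.6/10)·11 + (25.2/10)·15 + (26.1/10)·20 = 94.0 m³/s.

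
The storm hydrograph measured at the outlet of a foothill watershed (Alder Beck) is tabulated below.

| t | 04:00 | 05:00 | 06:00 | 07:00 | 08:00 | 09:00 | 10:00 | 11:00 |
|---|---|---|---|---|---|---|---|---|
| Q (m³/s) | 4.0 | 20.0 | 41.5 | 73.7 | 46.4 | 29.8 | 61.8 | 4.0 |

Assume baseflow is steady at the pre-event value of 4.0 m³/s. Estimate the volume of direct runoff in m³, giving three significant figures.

Direct-runoff ordinates (Q − Q_b): 0.0, 16.0, 37.5, 69.7, 42.4, 25.8, 57.8, 0.0 m³/s.
ΣQ_DR = 249.2 m³/s.
With Δt = 1 h = 3600 s, V = ΣQ_DR · Δt = 249.2 × 3600 = 8.97 × 10^5 m³.

V ≈ 8.97 × 10^5 m³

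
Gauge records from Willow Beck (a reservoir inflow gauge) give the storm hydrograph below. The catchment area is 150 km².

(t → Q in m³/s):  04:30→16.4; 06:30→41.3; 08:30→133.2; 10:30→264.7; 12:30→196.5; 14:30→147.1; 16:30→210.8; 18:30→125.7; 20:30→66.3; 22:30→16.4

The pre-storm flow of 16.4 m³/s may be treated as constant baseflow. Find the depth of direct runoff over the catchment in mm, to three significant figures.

d ≈ 50.6 mm

Direct runoff: 0.0, 24.9, 116.8, 248.3, 180.1, 130.7, 194.4, 109.3, 49.9, 0.0 m³/s; ΣQ_DR = 1054 m³/s.
V = ΣQ_DR · Δt = 1054 × 7200 s = 7.592 × 10^6 m³.
Over A = 150 km², depth = V / A = 50.6 mm.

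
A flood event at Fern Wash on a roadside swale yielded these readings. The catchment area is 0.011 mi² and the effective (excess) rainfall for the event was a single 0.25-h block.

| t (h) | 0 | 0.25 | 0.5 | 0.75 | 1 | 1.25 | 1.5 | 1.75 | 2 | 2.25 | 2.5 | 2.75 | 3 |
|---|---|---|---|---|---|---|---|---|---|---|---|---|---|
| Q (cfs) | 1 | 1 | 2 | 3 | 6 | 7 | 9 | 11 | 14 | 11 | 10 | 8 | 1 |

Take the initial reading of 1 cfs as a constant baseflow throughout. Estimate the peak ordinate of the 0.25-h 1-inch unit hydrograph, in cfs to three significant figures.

Direct runoff: 0.0, 0.0, 1.0, 2.0, 5.0, 6.0, 8.0, 10.0, 13.0, 10.0, 9.0, 7.0, 0.0 cfs; ΣQ_DR = 71.00 cfs, peak = 13.0 cfs.
Runoff depth d = ΣQ_DR·Δt / A = 71.00 × 900 / (0.011 mi²) = 2.500 in.
The 1-inch UH is the DRH scaled by (1 in)/d, so U_p = 13.0 × 1/2.500 = 5.20 cfs.

U_p ≈ 5.20 cfs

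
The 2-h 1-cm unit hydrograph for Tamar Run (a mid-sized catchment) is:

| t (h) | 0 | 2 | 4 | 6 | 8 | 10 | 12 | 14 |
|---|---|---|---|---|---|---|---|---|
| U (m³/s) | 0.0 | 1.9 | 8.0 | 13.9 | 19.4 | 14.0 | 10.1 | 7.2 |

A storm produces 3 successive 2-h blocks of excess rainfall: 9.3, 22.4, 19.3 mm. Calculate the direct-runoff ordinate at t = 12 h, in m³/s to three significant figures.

By discrete convolution, Q_j = Σ (P_i / 10 mm) · U_{j−i}.
At t = 12 h (j=6): Q = (9.3/10)·10.1 + (22.4/10)·14.0 + (19.3/10)·19.4 = 78.2 m³/s.

Q ≈ 78.2 m³/s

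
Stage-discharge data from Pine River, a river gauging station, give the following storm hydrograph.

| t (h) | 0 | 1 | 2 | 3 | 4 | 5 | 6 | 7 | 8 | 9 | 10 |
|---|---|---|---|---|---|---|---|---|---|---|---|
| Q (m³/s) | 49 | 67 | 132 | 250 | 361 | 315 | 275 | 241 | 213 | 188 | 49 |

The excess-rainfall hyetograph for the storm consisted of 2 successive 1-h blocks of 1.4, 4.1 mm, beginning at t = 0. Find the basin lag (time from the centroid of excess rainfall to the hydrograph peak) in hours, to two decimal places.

t_L ≈ 2.75 h

Centroid of excess rainfall: t_c = Σ P_i·t̄_i / ΣP_i = 1.2455 h (block centres at 0.5, 1.5 h).
Hydrograph peak occurs at t = 4 h, so basin lag t_L = 4 − 1.2455 = 2.75 h.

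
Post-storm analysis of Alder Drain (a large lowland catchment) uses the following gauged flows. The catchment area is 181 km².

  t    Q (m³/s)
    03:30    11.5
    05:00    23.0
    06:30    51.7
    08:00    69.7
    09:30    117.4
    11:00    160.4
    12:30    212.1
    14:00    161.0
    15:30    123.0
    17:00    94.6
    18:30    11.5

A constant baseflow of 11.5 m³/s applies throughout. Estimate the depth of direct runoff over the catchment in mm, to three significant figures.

Direct runoff: 0.0, 11.5, 40.2, 58.2, 105.9, 148.9, 200.6, 149.5, 111.5, 83.1, 0.0 m³/s; ΣQ_DR = 909.4 m³/s.
V = ΣQ_DR · Δt = 909.4 × 5400 s = 4.911 × 10^6 m³.
Over A = 181 km², depth = V / A = 27.1 mm.

d ≈ 27.1 mm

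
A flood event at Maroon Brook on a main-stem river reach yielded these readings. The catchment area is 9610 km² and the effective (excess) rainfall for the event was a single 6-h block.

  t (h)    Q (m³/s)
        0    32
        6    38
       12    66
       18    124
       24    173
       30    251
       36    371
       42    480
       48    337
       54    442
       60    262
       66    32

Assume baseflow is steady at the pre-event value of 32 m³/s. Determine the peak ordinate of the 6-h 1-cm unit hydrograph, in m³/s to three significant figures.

Direct runoff: 0.0, 6.0, 34.0, 92.0, 141.0, 219.0, 339.0, 448.0, 305.0, 410.0, 230.0, 0.0 m³/s; ΣQ_DR = 2224 m³/s, peak = 448.0 m³/s.
Runoff depth d = ΣQ_DR·Δt / A = 2224 × 21600 / (9610 km²) = 4.999 mm.
The 1-cm UH is the DRH scaled by (10 mm)/d, so U_p = 448.0 × 10/4.999 = 896 m³/s.

U_p ≈ 896 m³/s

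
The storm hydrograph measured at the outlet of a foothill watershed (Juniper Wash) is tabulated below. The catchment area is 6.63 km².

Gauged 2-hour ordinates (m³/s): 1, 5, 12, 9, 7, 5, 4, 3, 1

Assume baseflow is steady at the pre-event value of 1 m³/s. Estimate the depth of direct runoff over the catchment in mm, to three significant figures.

d ≈ 41.3 mm

Direct runoff: 0.0, 4.0, 11.0, 8.0, 6.0, 4.0, 3.0, 2.0, 0.0 m³/s; ΣQ_DR = 38.00 m³/s.
V = ΣQ_DR · Δt = 38.00 × 7200 s = 2.736 × 10^5 m³.
Over A = 6.63 km², depth = V / A = 41.3 mm.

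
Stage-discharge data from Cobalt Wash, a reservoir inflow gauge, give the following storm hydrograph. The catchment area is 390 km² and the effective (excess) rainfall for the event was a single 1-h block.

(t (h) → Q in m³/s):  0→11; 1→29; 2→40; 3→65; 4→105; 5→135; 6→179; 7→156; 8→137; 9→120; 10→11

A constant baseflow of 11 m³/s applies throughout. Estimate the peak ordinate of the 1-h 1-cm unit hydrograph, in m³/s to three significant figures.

U_p ≈ 210 m³/s

Direct runoff: 0.0, 18.0, 29.0, 54.0, 94.0, 124.0, 168.0, 145.0, 126.0, 109.0, 0.0 m³/s; ΣQ_DR = 867.0 m³/s, peak = 168.0 m³/s.
Runoff depth d = ΣQ_DR·Δt / A = 867.0 × 3600 / (390 km²) = 8.003 mm.
The 1-cm UH is the DRH scaled by (10 mm)/d, so U_p = 168.0 × 10/8.003 = 210 m³/s.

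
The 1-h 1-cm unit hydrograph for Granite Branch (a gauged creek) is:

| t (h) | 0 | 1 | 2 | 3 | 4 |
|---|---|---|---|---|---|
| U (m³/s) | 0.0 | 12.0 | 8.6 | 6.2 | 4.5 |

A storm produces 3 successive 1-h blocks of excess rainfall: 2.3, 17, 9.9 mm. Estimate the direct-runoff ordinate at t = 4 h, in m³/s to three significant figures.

Q ≈ 20.1 m³/s

By discrete convolution, Q_j = Σ (P_i / 10 mm) · U_{j−i}.
At t = 4 h (j=4): Q = (2.3/10)·4.5 + (17/10)·6.2 + (9.9/10)·8.6 = 20.1 m³/s.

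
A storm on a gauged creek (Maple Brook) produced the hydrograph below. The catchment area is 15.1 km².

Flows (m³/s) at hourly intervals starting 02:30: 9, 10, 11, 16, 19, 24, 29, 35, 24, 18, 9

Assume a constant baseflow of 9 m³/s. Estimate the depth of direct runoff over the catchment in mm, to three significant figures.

d ≈ 25.0 mm

Direct runoff: 0.0, 1.0, 2.0, 7.0, 10.0, 15.0, 20.0, 26.0, 15.0, 9.0, 0.0 m³/s; ΣQ_DR = 105.0 m³/s.
V = ΣQ_DR · Δt = 105.0 × 3600 s = 3.780 × 10^5 m³.
Over A = 15.1 km², depth = V / A = 25.0 mm.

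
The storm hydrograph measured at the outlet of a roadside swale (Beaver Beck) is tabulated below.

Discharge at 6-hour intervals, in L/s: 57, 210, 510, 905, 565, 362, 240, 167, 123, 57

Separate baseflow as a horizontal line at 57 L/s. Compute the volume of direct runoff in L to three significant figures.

V ≈ 5.67 × 10^7 L

Direct-runoff ordinates (Q − Q_b): 0.0, 153.0, 453.0, 848.0, 508.0, 305.0, 183.0, 110.0, 66.0, 0.0 L/s.
ΣQ_DR = 2626 L/s.
With Δt = 6 h = 21600 s, V = ΣQ_DR · Δt = 2626 × 21600 = 5.67 × 10^7 L.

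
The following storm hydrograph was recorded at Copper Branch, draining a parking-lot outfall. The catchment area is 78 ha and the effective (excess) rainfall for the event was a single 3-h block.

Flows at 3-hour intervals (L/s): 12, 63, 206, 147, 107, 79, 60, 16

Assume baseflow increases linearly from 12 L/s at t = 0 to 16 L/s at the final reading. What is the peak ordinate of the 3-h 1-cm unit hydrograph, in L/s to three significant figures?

U_p ≈ 241 L/s

Direct runoff: 0.00, 50.43, 192.86, 133.29, 92.71, 64.14, 44.57, 0.00 L/s; ΣQ_DR = 578.0 L/s, peak = 192.86 L/s.
Runoff depth d = ΣQ_DR·Δt / A = 578.0 × 10800 / (78 ha) = 8.003 mm.
The 1-cm UH is the DRH scaled by (10 mm)/d, so U_p = 192.86 × 10/8.003 = 241 L/s.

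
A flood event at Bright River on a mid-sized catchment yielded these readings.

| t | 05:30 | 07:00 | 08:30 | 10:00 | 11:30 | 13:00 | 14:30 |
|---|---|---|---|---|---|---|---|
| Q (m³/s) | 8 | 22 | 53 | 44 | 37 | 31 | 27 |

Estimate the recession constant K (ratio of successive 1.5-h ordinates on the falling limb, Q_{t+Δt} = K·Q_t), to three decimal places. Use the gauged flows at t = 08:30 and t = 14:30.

Using the recession-limb readings at t = 08:30 and t = 14:30: Q falls from 53 to 27 m³/s over 4 intervals.
K = (Q₂/Q₁)^(1/4) = (27/53)^(1/4) = 0.845.

K ≈ 0.845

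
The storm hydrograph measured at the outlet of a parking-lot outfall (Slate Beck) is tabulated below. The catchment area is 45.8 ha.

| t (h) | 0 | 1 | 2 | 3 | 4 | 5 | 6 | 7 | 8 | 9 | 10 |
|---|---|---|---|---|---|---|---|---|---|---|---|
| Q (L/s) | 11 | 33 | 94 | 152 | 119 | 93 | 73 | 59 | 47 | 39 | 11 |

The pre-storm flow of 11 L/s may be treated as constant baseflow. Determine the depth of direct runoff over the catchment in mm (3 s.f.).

d ≈ 4.79 mm

Direct runoff: 0.0, 22.0, 83.0, 141.0, 108.0, 82.0, 62.0, 48.0, 36.0, 28.0, 0.0 L/s; ΣQ_DR = 610.0 L/s.
V = ΣQ_DR · Δt = 610.0 × 3600 s = 2.196 × 10^6 L.
Over A = 45.8 ha, depth = V / A = 4.79 mm.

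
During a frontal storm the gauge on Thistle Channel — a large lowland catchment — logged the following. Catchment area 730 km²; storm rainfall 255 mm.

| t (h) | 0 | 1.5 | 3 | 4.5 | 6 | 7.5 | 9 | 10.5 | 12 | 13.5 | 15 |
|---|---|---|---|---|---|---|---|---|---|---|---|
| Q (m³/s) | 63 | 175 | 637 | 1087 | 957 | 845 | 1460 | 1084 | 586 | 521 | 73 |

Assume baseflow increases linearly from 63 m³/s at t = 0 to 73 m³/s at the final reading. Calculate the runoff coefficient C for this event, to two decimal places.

ΣQ_DR = 6740 m³/s; V = ΣQ_DR·Δt = 3.640 × 10^7 m³.
Runoff depth d = V / A = 49.86 mm.
C = d / P = 49.86 / 255 = 0.20.

C ≈ 0.20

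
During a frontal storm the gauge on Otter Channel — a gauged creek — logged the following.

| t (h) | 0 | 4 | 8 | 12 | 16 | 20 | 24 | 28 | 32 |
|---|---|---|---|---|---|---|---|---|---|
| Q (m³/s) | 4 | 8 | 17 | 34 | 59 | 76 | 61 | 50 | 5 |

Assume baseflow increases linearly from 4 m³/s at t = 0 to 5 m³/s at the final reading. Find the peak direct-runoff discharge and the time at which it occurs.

Subtracting baseflow gives direct-runoff ordinates: 0.00, 3.88, 12.75, 29.62, 54.50, 71.38, 56.25, 45.12, 0.00 m³/s.
The maximum is 71.38 m³/s, occurring at the reading for t = 20 h.

Q_p = 71.38 m³/s at t = 20 h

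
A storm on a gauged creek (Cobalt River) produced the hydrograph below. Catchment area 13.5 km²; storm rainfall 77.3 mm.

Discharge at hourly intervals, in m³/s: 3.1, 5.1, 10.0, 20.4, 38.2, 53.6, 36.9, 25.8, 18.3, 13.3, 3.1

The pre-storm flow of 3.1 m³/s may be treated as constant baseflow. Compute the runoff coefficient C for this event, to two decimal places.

C ≈ 0.67

ΣQ_DR = 193.7 m³/s; V = ΣQ_DR·Δt = 6.973 × 10^5 m³.
Runoff depth d = V / A = 51.65 mm.
C = d / P = 51.65 / 77.3 = 0.67.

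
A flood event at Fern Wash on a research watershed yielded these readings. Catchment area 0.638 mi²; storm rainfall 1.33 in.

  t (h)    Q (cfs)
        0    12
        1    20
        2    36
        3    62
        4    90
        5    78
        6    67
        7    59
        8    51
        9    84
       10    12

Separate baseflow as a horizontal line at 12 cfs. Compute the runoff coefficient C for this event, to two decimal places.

C ≈ 0.80

ΣQ_DR = 439.0 cfs; V = ΣQ_DR·Δt = 1.580 × 10^6 ft³.
Runoff depth d = V / A = 1.066 in.
C = d / P = 1.066 / 1.33 = 0.80.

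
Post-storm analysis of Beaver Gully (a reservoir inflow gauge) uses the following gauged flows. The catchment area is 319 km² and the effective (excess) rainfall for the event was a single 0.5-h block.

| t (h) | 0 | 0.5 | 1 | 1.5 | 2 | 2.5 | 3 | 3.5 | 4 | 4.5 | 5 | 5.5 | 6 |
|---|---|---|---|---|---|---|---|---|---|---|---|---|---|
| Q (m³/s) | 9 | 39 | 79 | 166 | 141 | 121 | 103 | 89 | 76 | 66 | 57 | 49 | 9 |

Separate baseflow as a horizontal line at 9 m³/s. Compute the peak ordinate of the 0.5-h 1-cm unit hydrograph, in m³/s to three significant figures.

Direct runoff: 0.0, 30.0, 70.0, 157.0, 132.0, 112.0, 94.0, 80.0, 67.0, 57.0, 48.0, 40.0, 0.0 m³/s; ΣQ_DR = 887.0 m³/s, peak = 157.0 m³/s.
Runoff depth d = ΣQ_DR·Δt / A = 887.0 × 1800 / (319 km²) = 5.005 mm.
The 1-cm UH is the DRH scaled by (10 mm)/d, so U_p = 157.0 × 10/5.005 = 314 m³/s.

U_p ≈ 314 m³/s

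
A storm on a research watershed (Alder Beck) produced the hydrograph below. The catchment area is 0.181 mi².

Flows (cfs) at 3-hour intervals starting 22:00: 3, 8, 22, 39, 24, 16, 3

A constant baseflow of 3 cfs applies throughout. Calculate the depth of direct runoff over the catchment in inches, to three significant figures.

d ≈ 2.41 in

Direct runoff: 0.0, 5.0, 19.0, 36.0, 21.0, 13.0, 0.0 cfs; ΣQ_DR = 94.00 cfs.
V = ΣQ_DR · Δt = 94.00 × 10800 s = 1.015 × 10^6 ft³.
Over A = 0.181 mi², depth = V / A = 2.41 in.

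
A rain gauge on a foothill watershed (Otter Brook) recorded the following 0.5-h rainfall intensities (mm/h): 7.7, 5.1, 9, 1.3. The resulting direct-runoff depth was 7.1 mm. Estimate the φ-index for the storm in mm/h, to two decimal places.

φ ≈ 2.53 mm/h

Only the 3 blocks with intensity above φ contribute runoff: 7.7, 5.1, 9 mm/h.
Σ(I−φ)·Δt = d  ⇒  (7.7+5.1+9 − 3φ)·0.5 = 7.1
φ = (21.80 − 7.1/0.5) / 3 = 2.53 mm/h.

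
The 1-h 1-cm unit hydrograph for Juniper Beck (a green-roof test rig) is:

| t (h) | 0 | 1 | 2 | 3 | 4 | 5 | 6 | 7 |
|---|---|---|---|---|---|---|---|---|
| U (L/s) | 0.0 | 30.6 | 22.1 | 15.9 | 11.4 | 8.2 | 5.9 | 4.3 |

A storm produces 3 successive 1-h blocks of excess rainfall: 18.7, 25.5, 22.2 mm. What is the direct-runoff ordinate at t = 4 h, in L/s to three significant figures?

Q ≈ 111 L/s

By discrete convolution, Q_j = Σ (P_i / 10 mm) · U_{j−i}.
At t = 4 h (j=4): Q = (18.7/10)·11.4 + (25.5/10)·15.9 + (22.2/10)·22.1 = 111 L/s.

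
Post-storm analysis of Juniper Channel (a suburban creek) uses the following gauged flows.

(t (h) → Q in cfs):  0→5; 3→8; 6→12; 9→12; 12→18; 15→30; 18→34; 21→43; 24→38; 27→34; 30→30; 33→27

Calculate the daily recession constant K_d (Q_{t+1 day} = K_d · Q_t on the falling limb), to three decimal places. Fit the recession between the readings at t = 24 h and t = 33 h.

Between t = 24 h and t = 33 h the flow falls from 38 to 27 cfs over 3×3 h = 9 h.
Per-interval ratio K = (27/38)^(1/3) = 0.8923; K_d = K^(24/3) = 0.402.

K_d ≈ 0.402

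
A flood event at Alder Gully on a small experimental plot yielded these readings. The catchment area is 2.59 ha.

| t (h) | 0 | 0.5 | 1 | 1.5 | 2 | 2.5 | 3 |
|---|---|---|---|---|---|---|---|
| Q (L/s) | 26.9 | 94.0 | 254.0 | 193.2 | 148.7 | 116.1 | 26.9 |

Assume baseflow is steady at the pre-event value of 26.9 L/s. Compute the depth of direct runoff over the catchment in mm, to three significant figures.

d ≈ 46.7 mm

Direct runoff: 0.0, 67.1, 227.1, 166.3, 121.8, 89.2, 0.0 L/s; ΣQ_DR = 671.5 L/s.
V = ΣQ_DR · Δt = 671.5 × 1800 s = 1.209 × 10^6 L.
Over A = 2.59 ha, depth = V / A = 46.7 mm.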